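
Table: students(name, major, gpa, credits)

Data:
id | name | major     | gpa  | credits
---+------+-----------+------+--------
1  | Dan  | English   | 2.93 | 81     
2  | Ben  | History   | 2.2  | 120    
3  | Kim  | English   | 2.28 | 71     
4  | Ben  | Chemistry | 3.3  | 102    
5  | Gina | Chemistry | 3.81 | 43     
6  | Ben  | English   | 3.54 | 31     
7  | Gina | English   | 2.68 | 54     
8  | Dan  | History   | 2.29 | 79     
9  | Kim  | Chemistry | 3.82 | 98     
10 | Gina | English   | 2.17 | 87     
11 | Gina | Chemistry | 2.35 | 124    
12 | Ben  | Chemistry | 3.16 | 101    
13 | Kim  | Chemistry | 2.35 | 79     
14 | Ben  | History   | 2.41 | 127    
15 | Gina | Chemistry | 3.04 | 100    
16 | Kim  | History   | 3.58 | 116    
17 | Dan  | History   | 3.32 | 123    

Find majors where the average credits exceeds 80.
SELECT major, AVG(credits)
FROM students
GROUP BY major
HAVING AVG(credits) > 80

Result:
  Chemistry: avg=92.43
  History: avg=113.00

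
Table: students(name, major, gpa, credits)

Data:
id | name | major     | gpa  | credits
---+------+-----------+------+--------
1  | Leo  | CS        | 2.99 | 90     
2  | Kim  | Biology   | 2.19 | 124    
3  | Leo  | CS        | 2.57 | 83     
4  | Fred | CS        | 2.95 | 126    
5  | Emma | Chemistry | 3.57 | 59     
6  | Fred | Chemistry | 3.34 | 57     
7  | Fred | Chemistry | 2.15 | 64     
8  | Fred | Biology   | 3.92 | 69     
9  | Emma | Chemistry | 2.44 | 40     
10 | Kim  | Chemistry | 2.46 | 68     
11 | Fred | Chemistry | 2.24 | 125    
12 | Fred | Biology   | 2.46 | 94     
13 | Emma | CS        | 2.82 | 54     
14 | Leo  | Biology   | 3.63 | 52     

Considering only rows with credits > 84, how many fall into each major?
SELECT major, COUNT(*)
FROM students
WHERE credits > 84
GROUP BY major

Note: WHERE filters rows before grouping.

Result:
  Biology: 2
  CS: 2
  Chemistry: 1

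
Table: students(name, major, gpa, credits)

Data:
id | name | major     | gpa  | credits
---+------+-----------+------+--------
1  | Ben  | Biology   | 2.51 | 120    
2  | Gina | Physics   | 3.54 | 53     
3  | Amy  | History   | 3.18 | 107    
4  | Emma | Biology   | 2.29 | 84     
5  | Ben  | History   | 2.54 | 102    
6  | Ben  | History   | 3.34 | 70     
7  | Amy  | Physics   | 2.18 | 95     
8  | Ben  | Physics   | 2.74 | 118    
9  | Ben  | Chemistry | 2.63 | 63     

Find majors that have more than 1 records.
SELECT major, COUNT(*) as cnt
FROM students
GROUP BY major
HAVING COUNT(*) > 1

Result:
  Biology: 2
  History: 3
  Physics: 3

Note: HAVING filters groups after aggregation, WHERE filters rows before.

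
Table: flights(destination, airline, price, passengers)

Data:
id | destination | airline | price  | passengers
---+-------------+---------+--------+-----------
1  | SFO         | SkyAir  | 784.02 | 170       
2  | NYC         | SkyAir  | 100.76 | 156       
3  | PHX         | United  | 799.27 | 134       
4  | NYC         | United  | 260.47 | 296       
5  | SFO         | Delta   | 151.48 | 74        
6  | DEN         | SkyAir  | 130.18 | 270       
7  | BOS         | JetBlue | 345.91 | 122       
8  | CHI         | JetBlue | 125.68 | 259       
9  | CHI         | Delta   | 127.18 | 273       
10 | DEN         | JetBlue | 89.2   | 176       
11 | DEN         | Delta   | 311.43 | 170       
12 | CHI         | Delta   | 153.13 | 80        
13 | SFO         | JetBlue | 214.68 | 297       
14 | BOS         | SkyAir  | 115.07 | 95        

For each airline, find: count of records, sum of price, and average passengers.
SELECT airline,
       COUNT(*) as cnt,
       SUM(price) as total_price,
       AVG(passengers) as avg_passengers
FROM flights
GROUP BY airline

Result:
  Delta: 4 records, 743.22 total price, 149.25 avg passengers
  JetBlue: 4 records, 775.47 total price, 213.50 avg passengers
  SkyAir: 4 records, 1130.03 total price, 172.75 avg passengers
  United: 2 records, 1059.74 total price, 215.00 avg passengers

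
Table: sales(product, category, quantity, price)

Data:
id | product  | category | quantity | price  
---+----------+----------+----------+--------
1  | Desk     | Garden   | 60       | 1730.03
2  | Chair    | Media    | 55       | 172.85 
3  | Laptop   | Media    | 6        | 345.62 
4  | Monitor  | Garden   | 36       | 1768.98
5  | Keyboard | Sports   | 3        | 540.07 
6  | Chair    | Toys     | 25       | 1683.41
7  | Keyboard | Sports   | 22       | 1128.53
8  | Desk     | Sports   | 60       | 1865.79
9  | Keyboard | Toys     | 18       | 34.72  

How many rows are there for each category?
SELECT category, COUNT(*) as count
FROM sales
GROUP BY category

Result:
  Garden: 2
  Media: 2
  Sports: 3
  Toys: 2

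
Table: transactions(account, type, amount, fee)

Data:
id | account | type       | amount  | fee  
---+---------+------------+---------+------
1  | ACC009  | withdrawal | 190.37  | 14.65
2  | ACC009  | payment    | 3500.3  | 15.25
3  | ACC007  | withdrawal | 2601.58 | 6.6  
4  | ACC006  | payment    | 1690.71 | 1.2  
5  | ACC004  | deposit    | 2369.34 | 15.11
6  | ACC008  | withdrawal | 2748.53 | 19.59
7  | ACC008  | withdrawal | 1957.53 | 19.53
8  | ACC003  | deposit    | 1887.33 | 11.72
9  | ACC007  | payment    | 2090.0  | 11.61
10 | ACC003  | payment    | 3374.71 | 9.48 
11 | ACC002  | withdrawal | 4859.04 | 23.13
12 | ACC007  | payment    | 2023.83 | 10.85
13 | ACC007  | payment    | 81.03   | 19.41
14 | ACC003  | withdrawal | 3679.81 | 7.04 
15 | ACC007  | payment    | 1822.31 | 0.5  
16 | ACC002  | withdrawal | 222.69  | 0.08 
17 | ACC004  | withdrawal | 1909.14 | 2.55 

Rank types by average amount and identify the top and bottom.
SELECT type, AVG(amount)
FROM transactions
GROUP BY type
ORDER BY AVG(amount)

All groups:
  payment: 2083.27
  deposit: 2128.34
  withdrawal: 2271.09

Highest: withdrawal (2271.09)
Lowest: payment (2083.27)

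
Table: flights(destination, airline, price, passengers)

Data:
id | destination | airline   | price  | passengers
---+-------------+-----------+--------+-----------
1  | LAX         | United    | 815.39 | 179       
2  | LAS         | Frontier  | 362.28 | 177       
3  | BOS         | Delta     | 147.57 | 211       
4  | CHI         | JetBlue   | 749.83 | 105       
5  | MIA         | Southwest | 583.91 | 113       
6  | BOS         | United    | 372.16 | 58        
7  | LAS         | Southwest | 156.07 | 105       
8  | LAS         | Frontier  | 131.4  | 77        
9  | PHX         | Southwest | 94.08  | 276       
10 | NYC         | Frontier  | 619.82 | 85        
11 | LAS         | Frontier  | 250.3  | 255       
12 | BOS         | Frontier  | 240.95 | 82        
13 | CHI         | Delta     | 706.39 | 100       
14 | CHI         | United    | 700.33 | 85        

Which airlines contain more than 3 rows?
SELECT airline, COUNT(*) as cnt
FROM flights
GROUP BY airline
HAVING COUNT(*) > 3

Result:
  Frontier: 5

Note: HAVING filters groups after aggregation, WHERE filters rows before.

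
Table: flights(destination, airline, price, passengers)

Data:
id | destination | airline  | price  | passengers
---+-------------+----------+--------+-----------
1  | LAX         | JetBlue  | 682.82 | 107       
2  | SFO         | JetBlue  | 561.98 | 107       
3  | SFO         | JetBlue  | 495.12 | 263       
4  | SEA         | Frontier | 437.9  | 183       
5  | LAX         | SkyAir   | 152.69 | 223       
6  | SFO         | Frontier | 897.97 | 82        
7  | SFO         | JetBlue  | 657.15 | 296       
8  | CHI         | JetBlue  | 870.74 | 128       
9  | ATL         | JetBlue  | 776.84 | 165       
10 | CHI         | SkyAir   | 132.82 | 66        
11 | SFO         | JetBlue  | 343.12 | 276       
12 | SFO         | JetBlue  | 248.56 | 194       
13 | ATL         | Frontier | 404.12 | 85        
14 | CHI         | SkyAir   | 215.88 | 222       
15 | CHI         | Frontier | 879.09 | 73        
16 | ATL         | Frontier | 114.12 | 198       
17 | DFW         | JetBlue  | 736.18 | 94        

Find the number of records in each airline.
SELECT airline, COUNT(*) as count
FROM flights
GROUP BY airline

Result:
  Frontier: 5
  JetBlue: 9
  SkyAir: 3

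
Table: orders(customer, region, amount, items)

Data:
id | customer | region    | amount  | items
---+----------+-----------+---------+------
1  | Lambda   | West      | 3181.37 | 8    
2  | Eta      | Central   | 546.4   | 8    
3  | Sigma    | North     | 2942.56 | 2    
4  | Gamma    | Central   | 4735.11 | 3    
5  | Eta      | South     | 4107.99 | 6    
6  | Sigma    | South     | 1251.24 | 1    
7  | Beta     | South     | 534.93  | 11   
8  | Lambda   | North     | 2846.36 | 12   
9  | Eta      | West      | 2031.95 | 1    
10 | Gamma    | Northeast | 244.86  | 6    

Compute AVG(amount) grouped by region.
SELECT region, AVG(amount) as result
FROM orders
GROUP BY region

Result:
  Central: 2640.76
  North: 2894.46
  Northeast: 244.86
  South: 1964.72
  West: 2606.66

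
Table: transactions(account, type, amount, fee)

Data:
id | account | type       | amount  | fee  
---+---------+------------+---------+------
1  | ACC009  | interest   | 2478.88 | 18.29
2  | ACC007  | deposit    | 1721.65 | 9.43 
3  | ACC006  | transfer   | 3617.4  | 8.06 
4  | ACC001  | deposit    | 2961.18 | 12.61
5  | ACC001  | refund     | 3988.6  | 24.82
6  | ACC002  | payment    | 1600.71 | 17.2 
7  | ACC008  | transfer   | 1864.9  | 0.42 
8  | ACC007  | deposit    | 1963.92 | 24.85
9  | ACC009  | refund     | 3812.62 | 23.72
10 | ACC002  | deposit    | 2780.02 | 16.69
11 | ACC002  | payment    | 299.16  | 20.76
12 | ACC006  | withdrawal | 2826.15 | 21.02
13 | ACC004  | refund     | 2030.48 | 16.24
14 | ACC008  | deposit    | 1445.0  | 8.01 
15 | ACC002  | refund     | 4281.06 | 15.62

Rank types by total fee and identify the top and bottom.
SELECT type, SUM(fee)
FROM transactions
GROUP BY type
ORDER BY SUM(fee)

All groups:
  transfer: 8.48
  interest: 18.29
  withdrawal: 21.02
  payment: 37.96
  deposit: 71.59
  refund: 80.40

Highest: refund (80.40)
Lowest: transfer (8.48)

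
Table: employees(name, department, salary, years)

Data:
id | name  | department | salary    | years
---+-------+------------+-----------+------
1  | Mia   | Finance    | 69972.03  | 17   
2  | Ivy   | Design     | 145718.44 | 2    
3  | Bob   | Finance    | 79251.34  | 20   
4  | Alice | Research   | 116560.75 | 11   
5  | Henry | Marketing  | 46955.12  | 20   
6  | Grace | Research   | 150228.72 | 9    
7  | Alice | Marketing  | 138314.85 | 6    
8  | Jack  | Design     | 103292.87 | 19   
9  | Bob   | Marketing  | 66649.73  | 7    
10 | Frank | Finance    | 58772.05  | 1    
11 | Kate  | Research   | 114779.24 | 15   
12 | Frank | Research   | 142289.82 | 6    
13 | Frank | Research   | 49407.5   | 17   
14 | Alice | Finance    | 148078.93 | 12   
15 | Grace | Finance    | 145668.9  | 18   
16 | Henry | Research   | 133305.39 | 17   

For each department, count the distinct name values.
SELECT department, COUNT(DISTINCT name)
FROM employees
GROUP BY department

Result:
  Design: 2 distinct
  Finance: 5 distinct
  Marketing: 3 distinct
  Research: 5 distinct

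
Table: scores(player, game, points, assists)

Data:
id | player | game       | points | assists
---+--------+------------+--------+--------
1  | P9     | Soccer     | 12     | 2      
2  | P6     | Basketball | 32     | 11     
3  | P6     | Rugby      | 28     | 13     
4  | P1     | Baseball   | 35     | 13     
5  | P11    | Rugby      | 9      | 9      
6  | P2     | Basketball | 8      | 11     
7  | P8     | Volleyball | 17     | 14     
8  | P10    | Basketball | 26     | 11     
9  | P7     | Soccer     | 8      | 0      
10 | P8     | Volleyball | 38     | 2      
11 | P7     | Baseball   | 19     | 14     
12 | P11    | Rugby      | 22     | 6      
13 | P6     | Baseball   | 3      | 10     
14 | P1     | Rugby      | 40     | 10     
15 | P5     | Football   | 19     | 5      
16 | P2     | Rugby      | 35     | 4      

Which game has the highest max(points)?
SELECT game, MAX(points) as val
FROM scores
GROUP BY game
ORDER BY val DESC
LIMIT 1

Result: Rugby with max(points) = 40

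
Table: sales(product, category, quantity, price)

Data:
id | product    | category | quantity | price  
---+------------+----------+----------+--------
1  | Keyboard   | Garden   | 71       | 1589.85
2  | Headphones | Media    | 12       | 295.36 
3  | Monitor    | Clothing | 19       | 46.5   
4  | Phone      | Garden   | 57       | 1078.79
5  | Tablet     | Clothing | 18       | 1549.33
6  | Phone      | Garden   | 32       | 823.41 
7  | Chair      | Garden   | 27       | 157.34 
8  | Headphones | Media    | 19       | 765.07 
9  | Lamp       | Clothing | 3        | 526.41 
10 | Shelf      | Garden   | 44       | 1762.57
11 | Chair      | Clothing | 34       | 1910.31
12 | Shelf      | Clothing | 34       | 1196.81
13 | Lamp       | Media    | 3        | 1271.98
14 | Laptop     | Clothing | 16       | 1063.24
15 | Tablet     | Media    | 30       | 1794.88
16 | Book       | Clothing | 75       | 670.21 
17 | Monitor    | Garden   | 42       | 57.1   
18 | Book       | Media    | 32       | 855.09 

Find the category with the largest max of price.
SELECT category, MAX(price) as val
FROM sales
GROUP BY category
ORDER BY val DESC
LIMIT 1

Result: Clothing with max(price) = 1910.31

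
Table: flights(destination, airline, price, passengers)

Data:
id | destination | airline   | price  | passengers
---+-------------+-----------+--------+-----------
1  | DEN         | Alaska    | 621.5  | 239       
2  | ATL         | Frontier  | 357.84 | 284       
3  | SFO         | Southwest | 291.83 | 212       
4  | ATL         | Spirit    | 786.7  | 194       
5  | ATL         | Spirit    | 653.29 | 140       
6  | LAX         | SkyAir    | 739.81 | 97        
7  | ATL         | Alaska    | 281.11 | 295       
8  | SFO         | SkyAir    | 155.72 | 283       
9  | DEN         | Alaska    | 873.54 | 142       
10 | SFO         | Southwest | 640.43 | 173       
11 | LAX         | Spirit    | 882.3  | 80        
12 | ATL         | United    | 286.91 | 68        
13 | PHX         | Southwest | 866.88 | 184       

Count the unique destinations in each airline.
SELECT airline, COUNT(DISTINCT destination)
FROM flights
GROUP BY airline

Result:
  Alaska: 2 distinct
  Frontier: 1 distinct
  SkyAir: 2 distinct
  Southwest: 2 distinct
  Spirit: 2 distinct
  United: 1 distinct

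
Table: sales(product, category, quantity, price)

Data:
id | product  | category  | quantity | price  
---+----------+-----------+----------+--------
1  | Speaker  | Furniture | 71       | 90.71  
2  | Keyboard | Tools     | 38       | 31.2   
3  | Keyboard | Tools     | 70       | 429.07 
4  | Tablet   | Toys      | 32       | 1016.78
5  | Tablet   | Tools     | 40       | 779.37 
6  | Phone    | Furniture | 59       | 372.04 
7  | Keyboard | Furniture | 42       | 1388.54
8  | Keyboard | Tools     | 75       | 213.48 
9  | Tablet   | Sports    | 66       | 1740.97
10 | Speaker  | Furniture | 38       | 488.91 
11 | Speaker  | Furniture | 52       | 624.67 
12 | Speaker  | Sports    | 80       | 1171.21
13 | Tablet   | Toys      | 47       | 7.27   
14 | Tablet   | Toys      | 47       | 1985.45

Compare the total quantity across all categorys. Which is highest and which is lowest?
SELECT category, SUM(quantity)
FROM sales
GROUP BY category
ORDER BY SUM(quantity)

All groups:
  Toys: 126
  Sports: 146
  Tools: 223
  Furniture: 262

Highest: Furniture (262)
Lowest: Toys (126)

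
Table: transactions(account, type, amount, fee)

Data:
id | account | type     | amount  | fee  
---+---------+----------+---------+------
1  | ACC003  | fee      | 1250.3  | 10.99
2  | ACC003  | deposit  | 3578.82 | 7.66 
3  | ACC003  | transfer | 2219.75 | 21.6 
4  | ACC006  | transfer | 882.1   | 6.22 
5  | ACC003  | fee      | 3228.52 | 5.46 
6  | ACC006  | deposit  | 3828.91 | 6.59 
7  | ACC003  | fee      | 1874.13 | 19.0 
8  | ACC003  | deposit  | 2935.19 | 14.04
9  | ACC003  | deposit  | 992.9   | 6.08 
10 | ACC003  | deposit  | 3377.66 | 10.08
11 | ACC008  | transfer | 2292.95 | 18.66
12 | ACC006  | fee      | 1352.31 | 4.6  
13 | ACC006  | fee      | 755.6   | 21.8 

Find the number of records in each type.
SELECT type, COUNT(*) as count
FROM transactions
GROUP BY type

Result:
  deposit: 5
  fee: 5
  transfer: 3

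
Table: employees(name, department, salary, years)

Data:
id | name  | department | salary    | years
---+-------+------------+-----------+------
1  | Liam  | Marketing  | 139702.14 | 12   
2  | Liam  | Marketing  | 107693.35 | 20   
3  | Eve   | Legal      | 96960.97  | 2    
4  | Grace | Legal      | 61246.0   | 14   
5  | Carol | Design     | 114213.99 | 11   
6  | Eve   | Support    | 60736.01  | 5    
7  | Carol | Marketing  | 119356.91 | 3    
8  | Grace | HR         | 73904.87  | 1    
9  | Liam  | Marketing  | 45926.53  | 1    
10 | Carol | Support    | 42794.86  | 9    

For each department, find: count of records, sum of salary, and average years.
SELECT department,
       COUNT(*) as cnt,
       SUM(salary) as total_salary,
       AVG(years) as avg_years
FROM employees
GROUP BY department

Result:
  Design: 1 records, 114213.99 total salary, 11.00 avg years
  HR: 1 records, 73904.87 total salary, 1.00 avg years
  Legal: 2 records, 158206.97 total salary, 8.00 avg years
  Marketing: 4 records, 412678.93 total salary, 9.00 avg years
  Support: 2 records, 103530.87 total salary, 7.00 avg years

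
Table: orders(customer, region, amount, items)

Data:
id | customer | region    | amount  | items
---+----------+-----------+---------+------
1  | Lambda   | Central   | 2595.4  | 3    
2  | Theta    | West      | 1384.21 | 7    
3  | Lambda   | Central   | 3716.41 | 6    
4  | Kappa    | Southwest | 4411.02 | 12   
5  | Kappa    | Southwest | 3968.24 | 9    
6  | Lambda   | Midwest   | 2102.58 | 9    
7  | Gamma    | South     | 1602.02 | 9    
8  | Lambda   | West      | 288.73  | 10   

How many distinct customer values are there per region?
SELECT region, COUNT(DISTINCT customer)
FROM orders
GROUP BY region

Result:
  Central: 1 distinct
  Midwest: 1 distinct
  South: 1 distinct
  Southwest: 1 distinct
  West: 2 distinct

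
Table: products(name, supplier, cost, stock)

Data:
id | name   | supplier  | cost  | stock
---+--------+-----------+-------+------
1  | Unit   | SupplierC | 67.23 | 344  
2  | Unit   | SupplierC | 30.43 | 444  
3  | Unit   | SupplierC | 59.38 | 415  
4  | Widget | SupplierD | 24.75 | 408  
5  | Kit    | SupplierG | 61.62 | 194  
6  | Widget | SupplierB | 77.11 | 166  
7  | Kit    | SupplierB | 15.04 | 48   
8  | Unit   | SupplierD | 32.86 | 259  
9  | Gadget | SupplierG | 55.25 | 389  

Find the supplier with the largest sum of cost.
SELECT supplier, SUM(cost) as val
FROM products
GROUP BY supplier
ORDER BY val DESC
LIMIT 1

Result: SupplierC with sum(cost) = 157.04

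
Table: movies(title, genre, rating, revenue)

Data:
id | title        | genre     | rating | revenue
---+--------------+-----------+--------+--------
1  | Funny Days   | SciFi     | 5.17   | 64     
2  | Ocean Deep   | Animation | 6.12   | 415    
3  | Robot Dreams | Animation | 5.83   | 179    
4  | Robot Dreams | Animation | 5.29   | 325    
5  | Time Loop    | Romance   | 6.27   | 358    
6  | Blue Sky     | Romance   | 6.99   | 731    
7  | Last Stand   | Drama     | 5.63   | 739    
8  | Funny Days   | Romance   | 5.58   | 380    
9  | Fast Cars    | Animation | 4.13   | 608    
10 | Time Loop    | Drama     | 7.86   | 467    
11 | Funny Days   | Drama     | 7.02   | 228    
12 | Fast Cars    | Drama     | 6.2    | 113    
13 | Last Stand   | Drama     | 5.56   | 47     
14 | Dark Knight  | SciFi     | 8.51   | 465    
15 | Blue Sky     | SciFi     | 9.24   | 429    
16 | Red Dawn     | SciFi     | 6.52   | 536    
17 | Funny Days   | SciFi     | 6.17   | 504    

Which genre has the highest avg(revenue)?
SELECT genre, AVG(revenue) as val
FROM movies
GROUP BY genre
ORDER BY val DESC
LIMIT 1

Result: Romance with avg(revenue) = 489.67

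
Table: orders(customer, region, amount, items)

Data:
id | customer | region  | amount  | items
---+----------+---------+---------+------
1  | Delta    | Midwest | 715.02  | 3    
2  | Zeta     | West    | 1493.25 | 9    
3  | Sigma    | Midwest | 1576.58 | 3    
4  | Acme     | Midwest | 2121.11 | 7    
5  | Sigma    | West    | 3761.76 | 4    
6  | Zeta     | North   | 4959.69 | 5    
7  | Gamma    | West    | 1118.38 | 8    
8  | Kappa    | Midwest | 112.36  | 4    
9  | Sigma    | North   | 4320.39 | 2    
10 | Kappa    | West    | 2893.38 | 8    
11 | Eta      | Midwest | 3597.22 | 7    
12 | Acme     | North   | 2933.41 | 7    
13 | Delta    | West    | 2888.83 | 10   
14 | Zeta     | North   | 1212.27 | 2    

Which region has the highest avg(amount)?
SELECT region, AVG(amount) as val
FROM orders
GROUP BY region
ORDER BY val DESC
LIMIT 1

Result: North with avg(amount) = 3356.44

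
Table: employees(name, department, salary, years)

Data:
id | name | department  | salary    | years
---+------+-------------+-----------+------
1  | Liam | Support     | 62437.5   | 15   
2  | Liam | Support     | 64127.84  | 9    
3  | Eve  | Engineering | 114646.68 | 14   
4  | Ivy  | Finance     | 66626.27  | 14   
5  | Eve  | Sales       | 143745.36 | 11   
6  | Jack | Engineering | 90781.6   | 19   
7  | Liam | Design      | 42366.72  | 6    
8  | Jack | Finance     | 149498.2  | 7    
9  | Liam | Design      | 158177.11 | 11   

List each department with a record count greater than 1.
SELECT department, COUNT(*) as cnt
FROM employees
GROUP BY department
HAVING COUNT(*) > 1

Result:
  Design: 2
  Engineering: 2
  Finance: 2
  Support: 2

Note: HAVING filters groups after aggregation, WHERE filters rows before.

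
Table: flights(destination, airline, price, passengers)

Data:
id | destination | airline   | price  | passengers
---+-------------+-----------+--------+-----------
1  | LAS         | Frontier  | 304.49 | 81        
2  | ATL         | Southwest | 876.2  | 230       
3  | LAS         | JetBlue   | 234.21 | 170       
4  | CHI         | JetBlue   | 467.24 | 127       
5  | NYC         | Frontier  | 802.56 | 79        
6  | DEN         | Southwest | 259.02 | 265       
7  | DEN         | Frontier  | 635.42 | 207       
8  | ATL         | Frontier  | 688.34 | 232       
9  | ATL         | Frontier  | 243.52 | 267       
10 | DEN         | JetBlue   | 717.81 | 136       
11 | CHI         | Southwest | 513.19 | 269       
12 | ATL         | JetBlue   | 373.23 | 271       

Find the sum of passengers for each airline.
SELECT airline, SUM(passengers) as result
FROM flights
GROUP BY airline

Result:
  Frontier: 866
  JetBlue: 704
  Southwest: 764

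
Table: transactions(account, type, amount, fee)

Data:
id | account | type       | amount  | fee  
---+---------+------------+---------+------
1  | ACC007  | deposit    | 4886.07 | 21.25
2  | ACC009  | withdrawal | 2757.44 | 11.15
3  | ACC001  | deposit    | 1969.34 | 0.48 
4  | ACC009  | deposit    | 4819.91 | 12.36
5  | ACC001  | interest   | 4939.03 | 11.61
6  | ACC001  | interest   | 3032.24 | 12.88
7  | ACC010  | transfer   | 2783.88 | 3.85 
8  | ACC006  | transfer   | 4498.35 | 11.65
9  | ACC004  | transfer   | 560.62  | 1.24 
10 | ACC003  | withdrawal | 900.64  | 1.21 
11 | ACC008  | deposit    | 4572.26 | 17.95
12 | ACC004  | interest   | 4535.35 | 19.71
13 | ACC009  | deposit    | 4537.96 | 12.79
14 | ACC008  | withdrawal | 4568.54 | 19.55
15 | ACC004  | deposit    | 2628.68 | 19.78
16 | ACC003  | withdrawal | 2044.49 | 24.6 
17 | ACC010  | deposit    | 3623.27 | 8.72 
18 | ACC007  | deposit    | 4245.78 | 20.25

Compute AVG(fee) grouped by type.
SELECT type, AVG(fee) as result
FROM transactions
GROUP BY type

Result:
  deposit: 14.20
  interest: 14.73
  transfer: 5.58
  withdrawal: 14.13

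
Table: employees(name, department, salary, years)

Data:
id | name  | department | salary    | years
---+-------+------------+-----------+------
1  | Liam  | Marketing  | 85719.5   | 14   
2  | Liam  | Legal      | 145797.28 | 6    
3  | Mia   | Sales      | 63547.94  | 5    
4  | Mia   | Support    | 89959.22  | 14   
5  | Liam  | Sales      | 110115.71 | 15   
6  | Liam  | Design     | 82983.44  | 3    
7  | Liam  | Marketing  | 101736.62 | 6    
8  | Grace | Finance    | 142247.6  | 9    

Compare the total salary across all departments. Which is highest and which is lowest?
SELECT department, SUM(salary)
FROM employees
GROUP BY department
ORDER BY SUM(salary)

All groups:
  Design: 82983.44
  Support: 89959.22
  Finance: 142247.60
  Legal: 145797.28
  Sales: 173663.65
  Marketing: 187456.12

Highest: Marketing (187456.12)
Lowest: Design (82983.44)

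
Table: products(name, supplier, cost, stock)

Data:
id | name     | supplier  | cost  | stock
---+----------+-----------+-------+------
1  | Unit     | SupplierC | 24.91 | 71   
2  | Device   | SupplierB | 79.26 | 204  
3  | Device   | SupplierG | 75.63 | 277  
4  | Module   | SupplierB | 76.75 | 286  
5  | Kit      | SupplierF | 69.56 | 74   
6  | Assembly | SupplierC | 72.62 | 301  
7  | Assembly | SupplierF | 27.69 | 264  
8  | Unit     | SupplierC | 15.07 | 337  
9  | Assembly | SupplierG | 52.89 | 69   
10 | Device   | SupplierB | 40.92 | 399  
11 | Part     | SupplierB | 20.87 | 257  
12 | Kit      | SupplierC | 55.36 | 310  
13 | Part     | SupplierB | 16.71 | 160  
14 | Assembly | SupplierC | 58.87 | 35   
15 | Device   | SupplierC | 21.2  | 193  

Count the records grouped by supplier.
SELECT supplier, COUNT(*) as count
FROM products
GROUP BY supplier

Result:
  SupplierB: 5
  SupplierC: 6
  SupplierF: 2
  SupplierG: 2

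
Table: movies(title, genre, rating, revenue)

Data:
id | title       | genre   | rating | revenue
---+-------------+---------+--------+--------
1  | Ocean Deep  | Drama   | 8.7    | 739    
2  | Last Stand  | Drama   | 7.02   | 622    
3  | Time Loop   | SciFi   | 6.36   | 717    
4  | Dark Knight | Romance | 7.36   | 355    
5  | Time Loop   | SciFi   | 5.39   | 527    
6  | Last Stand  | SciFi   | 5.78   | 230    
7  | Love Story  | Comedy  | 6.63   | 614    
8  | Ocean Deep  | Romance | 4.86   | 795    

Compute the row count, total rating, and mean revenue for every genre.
SELECT genre,
       COUNT(*) as cnt,
       SUM(rating) as total_rating,
       AVG(revenue) as avg_revenue
FROM movies
GROUP BY genre

Result:
  Comedy: 1 records, 6.63 total rating, 614.00 avg revenue
  Drama: 2 records, 15.72 total rating, 680.50 avg revenue
  Romance: 2 records, 12.22 total rating, 575.00 avg revenue
  SciFi: 3 records, 17.53 total rating, 491.33 avg revenue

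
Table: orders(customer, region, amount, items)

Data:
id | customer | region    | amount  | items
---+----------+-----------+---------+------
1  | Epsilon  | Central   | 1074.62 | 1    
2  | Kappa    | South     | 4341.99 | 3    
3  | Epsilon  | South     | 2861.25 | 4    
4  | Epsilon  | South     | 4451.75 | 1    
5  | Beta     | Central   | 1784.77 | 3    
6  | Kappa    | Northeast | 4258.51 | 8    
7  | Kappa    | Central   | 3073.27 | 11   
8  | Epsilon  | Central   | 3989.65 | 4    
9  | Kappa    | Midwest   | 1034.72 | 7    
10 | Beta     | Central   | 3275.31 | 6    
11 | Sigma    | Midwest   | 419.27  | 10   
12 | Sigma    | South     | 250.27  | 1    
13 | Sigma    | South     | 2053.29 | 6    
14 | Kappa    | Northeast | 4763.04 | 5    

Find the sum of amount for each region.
SELECT region, SUM(amount) as result
FROM orders
GROUP BY region

Result:
  Central: 13197.62
  Midwest: 1453.99
  Northeast: 9021.55
  South: 13958.55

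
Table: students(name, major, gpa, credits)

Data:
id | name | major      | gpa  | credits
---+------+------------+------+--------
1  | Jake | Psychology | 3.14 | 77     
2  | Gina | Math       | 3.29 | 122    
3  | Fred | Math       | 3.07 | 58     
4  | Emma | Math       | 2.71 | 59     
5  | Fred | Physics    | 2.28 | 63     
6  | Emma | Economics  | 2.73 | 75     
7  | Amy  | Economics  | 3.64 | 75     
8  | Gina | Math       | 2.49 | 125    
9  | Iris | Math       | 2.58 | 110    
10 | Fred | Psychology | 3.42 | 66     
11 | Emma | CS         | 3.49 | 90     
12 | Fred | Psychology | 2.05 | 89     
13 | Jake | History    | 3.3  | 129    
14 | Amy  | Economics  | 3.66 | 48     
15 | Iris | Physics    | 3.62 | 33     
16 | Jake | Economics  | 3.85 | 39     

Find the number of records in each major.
SELECT major, COUNT(*) as count
FROM students
GROUP BY major

Result:
  CS: 1
  Economics: 4
  History: 1
  Math: 5
  Physics: 2
  Psychology: 3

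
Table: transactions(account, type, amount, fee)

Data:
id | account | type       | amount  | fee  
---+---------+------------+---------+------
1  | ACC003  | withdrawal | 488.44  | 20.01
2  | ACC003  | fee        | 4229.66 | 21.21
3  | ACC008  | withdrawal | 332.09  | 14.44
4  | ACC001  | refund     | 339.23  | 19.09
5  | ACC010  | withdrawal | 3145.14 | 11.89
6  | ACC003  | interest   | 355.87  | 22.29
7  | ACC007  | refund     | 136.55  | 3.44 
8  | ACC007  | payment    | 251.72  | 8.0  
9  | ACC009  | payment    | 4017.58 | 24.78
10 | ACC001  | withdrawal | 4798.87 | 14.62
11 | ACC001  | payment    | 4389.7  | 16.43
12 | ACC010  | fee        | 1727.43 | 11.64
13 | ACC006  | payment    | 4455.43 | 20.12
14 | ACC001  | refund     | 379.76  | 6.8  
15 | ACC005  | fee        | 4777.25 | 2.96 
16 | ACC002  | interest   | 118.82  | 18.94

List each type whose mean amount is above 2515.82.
SELECT type, AVG(amount)
FROM transactions
GROUP BY type
HAVING AVG(amount) > 2515.82

Result:
  fee: avg=3578.11
  payment: avg=3278.61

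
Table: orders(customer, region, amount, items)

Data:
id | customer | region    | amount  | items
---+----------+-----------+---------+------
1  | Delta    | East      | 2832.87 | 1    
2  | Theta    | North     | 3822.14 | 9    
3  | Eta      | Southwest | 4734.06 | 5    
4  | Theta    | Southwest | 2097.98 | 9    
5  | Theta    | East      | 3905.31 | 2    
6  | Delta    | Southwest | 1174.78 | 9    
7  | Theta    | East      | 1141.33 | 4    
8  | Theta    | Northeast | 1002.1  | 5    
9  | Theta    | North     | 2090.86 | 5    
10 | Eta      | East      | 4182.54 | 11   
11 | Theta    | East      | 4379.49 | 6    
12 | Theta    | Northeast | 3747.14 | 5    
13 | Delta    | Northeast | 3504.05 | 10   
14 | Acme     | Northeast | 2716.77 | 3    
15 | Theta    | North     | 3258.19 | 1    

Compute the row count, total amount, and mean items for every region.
SELECT region,
       COUNT(*) as cnt,
       SUM(amount) as total_amount,
       AVG(items) as avg_items
FROM orders
GROUP BY region

Result:
  East: 5 records, 16441.54 total amount, 4.80 avg items
  North: 3 records, 9171.19 total amount, 5.00 avg items
  Northeast: 4 records, 10970.06 total amount, 5.75 avg items
  Southwest: 3 records, 8006.82 total amount, 7.67 avg items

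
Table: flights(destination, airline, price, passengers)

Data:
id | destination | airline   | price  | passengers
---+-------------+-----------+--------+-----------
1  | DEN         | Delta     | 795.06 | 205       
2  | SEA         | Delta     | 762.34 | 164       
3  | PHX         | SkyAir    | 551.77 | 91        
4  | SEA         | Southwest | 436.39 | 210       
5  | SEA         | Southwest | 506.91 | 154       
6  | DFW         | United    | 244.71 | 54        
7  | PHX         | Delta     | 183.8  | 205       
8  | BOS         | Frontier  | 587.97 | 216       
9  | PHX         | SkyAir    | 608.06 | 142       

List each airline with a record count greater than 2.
SELECT airline, COUNT(*) as cnt
FROM flights
GROUP BY airline
HAVING COUNT(*) > 2

Result:
  Delta: 3

Note: HAVING filters groups after aggregation, WHERE filters rows before.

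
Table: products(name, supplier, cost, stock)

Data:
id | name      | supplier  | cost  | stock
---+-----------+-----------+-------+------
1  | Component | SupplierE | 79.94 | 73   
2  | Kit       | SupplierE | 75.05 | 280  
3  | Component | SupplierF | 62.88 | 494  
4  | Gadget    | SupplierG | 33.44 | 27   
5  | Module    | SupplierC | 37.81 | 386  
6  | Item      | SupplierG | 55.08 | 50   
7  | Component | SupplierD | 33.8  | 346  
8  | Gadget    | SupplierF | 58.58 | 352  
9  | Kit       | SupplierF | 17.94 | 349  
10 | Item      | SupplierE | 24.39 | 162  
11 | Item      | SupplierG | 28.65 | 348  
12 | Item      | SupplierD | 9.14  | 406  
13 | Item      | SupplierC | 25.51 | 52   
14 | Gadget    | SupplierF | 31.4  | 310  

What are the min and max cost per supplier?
SELECT supplier, MIN(cost), MAX(cost)
FROM products
GROUP BY supplier

Result:
  SupplierC: min=25.51, max=37.81
  SupplierD: min=9.14, max=33.80
  SupplierE: min=24.39, max=79.94
  SupplierF: min=17.94, max=62.88
  SupplierG: min=28.65, max=55.08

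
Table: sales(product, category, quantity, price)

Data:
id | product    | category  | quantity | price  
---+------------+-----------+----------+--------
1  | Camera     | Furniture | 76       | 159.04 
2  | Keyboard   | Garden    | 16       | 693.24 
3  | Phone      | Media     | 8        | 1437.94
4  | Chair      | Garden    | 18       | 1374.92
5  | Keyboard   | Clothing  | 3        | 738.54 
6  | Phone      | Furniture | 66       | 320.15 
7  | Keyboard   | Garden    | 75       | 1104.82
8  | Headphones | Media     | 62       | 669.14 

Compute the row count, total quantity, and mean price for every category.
SELECT category,
       COUNT(*) as cnt,
       SUM(quantity) as total_quantity,
       AVG(price) as avg_price
FROM sales
GROUP BY category

Result:
  Clothing: 1 records, 3 total quantity, 738.54 avg price
  Furniture: 2 records, 142 total quantity, 239.60 avg price
  Garden: 3 records, 109 total quantity, 1057.66 avg price
  Media: 2 records, 70 total quantity, 1053.54 avg price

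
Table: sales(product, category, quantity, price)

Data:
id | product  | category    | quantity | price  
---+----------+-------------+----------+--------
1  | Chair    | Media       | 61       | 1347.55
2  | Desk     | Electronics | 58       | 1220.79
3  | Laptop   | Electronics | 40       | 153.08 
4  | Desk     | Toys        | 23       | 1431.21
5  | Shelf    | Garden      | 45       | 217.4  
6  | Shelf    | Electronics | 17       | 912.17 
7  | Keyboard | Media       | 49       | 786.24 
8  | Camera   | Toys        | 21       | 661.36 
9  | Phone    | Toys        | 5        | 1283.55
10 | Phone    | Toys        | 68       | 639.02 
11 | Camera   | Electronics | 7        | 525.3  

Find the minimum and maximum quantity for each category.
SELECT category, MIN(quantity), MAX(quantity)
FROM sales
GROUP BY category

Result:
  Electronics: min=7, max=58
  Garden: min=45, max=45
  Media: min=49, max=61
  Toys: min=5, max=68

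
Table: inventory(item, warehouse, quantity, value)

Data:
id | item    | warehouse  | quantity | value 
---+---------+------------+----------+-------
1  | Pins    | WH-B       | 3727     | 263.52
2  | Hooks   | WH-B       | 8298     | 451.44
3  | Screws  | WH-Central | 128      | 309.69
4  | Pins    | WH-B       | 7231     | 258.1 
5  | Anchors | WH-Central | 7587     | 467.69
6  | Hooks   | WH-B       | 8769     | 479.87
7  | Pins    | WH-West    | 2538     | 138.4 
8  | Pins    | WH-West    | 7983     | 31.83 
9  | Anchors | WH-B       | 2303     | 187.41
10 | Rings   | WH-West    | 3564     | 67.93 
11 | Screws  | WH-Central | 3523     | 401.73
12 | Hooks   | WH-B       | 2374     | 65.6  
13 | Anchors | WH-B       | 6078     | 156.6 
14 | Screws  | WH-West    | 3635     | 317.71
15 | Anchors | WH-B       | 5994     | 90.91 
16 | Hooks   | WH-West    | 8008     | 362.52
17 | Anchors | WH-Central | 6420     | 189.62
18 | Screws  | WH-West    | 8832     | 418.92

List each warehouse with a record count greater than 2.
SELECT warehouse, COUNT(*) as cnt
FROM inventory
GROUP BY warehouse
HAVING COUNT(*) > 2

Result:
  WH-B: 8
  WH-Central: 4
  WH-West: 6

Note: HAVING filters groups after aggregation, WHERE filters rows before.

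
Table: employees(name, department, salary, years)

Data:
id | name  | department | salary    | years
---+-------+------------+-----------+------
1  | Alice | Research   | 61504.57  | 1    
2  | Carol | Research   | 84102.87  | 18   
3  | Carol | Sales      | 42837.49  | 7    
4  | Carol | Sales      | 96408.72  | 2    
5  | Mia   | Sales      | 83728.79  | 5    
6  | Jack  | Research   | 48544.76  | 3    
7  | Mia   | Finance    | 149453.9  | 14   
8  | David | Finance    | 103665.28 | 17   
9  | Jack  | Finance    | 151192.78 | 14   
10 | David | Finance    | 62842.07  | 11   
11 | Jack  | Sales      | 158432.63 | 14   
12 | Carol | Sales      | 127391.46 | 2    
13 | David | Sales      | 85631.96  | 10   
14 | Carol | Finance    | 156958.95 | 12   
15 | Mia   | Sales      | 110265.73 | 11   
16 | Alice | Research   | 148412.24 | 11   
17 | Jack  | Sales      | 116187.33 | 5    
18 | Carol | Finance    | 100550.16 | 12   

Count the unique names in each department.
SELECT department, COUNT(DISTINCT name)
FROM employees
GROUP BY department

Result:
  Finance: 4 distinct
  Research: 3 distinct
  Sales: 4 distinct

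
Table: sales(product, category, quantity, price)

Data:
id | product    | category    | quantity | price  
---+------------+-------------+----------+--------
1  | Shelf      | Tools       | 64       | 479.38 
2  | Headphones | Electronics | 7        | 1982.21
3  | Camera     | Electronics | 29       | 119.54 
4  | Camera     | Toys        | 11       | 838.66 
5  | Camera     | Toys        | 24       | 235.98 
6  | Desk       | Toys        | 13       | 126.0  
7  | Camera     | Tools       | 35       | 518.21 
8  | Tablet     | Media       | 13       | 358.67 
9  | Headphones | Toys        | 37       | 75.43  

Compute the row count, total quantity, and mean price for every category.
SELECT category,
       COUNT(*) as cnt,
       SUM(quantity) as total_quantity,
       AVG(price) as avg_price
FROM sales
GROUP BY category

Result:
  Electronics: 2 records, 36 total quantity, 1050.88 avg price
  Media: 1 records, 13 total quantity, 358.67 avg price
  Tools: 2 records, 99 total quantity, 498.80 avg price
  Toys: 4 records, 85 total quantity, 319.02 avg price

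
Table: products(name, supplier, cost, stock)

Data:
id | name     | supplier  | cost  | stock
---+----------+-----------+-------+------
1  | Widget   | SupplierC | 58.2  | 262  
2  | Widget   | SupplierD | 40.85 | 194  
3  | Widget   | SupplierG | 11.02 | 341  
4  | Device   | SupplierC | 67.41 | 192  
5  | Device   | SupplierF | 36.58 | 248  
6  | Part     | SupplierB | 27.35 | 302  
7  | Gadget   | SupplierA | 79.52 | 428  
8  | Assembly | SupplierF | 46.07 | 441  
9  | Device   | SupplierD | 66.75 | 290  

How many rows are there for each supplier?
SELECT supplier, COUNT(*) as count
FROM products
GROUP BY supplier

Result:
  SupplierA: 1
  SupplierB: 1
  SupplierC: 2
  SupplierD: 2
  SupplierF: 2
  SupplierG: 1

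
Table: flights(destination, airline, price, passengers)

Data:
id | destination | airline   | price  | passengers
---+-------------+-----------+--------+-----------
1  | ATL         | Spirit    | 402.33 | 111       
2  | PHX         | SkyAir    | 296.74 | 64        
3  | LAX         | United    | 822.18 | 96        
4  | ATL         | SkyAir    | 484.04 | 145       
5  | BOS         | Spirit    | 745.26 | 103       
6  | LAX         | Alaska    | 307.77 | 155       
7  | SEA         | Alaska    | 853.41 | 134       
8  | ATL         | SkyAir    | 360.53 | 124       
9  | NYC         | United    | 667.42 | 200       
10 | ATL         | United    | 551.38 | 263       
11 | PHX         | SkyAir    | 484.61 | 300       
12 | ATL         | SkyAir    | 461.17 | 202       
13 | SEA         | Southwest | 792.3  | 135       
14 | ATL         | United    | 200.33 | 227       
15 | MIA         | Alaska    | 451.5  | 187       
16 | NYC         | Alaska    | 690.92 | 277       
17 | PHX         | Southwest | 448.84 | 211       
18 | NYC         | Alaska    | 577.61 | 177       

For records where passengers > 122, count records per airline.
SELECT airline, COUNT(*)
FROM flights
WHERE passengers > 122
GROUP BY airline

Note: WHERE filters rows before grouping.

Result:
  Alaska: 5
  SkyAir: 4
  Southwest: 2
  United: 3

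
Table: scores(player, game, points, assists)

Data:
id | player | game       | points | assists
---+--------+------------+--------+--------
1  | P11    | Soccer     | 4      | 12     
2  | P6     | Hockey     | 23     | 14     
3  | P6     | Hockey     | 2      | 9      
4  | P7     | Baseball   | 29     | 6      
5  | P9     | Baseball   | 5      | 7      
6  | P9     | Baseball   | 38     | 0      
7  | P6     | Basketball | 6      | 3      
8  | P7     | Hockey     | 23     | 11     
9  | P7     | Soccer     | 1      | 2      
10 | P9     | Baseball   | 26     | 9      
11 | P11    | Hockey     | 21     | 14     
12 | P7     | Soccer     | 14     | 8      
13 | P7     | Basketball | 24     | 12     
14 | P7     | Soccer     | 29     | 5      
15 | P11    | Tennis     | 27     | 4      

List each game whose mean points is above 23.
SELECT game, AVG(points)
FROM scores
GROUP BY game
HAVING AVG(points) > 23

Result:
  Baseball: avg=24.50
  Tennis: avg=27.00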